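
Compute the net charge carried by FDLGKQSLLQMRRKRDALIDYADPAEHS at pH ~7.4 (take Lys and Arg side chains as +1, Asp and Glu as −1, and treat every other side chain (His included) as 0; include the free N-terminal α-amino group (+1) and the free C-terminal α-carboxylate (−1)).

Positive (K, R): K5, R12, R13, K14, R15 → +5.
Negative (D, E): D2, D16, D20, D23, E26 → −5.
The N-terminus (+1) and C-terminus (−1) cancel.
Net charge = (+5) + (−5) = 0.

0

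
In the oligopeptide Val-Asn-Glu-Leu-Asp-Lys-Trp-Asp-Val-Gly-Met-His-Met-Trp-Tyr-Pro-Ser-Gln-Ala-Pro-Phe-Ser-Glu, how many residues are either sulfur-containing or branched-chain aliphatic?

Sulfur-containing: C, M. Branched-chain aliphatic: I, L, V.
Sulfur-containing residues here: Met11, Met13 (2).
Branched-chain aliphatic residues here: Val1, Leu4, Val9 (3).
The two groups share no amino acid, so total = 2 + 3 = 5.

5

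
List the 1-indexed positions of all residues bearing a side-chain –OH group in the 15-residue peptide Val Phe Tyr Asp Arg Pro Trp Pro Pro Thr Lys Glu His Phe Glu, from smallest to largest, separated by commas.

S, T, and Y are the three residues with a side-chain hydroxyl.
Matching residues: Tyr3, Thr10.

3, 10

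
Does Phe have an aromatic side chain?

Yes

The aromatic amino acids are Phe (F, benzyl), Trp (W, indole), and Tyr (Y, phenol).
Phenylalanine is in this group.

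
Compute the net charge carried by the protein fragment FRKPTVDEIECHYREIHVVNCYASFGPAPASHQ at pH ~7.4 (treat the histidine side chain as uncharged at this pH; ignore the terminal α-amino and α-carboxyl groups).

At pH ~7.4 the Lys and Arg side chains are protonated (+1), the Asp and Glu side chains are deprotonated (−1), and with His taken as neutral all other side chains carry no charge.
Positive (K, R): R2, K3, R14 → +3.
Negative (D, E): D7, E8, E10, E15 → −4.
Net charge = (+3) + (−4) = −1.

-1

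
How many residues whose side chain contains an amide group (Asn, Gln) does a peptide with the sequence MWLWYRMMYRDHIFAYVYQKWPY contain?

1

Matching residues: Q19.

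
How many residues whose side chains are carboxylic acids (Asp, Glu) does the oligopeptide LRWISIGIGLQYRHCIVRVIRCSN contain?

0

None of the 24 residues belong to this group.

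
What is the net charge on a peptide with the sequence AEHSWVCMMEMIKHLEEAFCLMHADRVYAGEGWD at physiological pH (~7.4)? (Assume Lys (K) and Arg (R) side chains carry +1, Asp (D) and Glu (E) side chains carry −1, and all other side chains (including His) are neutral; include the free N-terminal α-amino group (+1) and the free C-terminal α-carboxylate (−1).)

Positive (K, R): K13, R26 → +2.
Negative (D, E): E2, E10, E16, E17, D25, E31, D34 → −7.
The N-terminus (+1) and C-terminus (−1) cancel.
Net charge = (+2) + (−7) = −5.

-5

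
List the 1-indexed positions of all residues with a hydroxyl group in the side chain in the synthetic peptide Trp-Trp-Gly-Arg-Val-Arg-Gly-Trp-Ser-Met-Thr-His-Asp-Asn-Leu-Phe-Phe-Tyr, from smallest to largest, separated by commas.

The –OH-bearing residues are Ser, Thr (aliphatic alcohols), and Tyr (phenol).
Matching residues: Ser9, Thr11, Tyr18.

9, 11, 18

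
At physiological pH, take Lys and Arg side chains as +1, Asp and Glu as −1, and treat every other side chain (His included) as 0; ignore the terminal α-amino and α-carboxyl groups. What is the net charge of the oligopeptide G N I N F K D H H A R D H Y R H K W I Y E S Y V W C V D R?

+1

Positive (K, R): K6, R11, R15, K17, R29 → +5.
Negative (D, E): D7, D12, E21, D28 → −4.
Net charge = (+5) + (−4) = +1.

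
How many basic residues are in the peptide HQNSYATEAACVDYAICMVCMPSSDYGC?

1

Lysine (K), arginine (R), and histidine (H) have basic, nitrogen-containing side chains.
Matching residues: H1.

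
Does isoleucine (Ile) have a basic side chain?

K, R, and H are the three residues with basic side chains (ε-amine, guanidinium, and imidazole respectively).
Isoleucine is not in this group.

No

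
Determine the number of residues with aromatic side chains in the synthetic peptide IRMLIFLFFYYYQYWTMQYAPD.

Phenylalanine (F), tryptophan (W), and tyrosine (Y) have aromatic ring side chains.
Matching residues: F6, F8, F9, Y10, Y11, Y12, Y14, W15, Y19.

9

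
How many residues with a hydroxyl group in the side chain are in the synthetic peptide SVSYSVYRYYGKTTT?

10

S, T, and Y are the three residues with a side-chain hydroxyl.
Matching residues: S1, S3, Y4, S5, Y7, Y9, Y10, T13, T14, T15.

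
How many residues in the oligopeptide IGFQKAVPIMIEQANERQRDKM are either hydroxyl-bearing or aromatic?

1

Hydroxyl-bearing: S, T, Y. Aromatic: F, W, Y.
Hydroxyl-bearing residues here: none (0).
Aromatic residues here: F3 (1).
(Y belongs to both groups, but none appear in this sequence.) Total = 0 + 1 = 1.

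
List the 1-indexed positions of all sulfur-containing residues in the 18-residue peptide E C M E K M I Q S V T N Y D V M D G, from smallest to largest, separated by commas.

2, 3, 6, 16

Only Cys (C) and Met (M) have a sulfur atom in the side chain.
Matching residues: C2, M3, M6, M16.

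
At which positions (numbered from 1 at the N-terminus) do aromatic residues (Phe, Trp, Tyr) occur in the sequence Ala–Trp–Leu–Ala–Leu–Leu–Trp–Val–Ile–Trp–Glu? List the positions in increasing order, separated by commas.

Matching residues: Trp2, Trp7, Trp10.

2, 7, 10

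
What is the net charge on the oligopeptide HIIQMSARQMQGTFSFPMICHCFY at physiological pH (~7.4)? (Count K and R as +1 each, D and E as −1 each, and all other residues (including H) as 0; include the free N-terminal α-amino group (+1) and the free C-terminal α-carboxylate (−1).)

Positive (K, R): R8 → +1.
Negative (D, E): none → −0.
The N-terminus (+1) and C-terminus (−1) cancel.
Net charge = (+1) + (−0) = +1.

+1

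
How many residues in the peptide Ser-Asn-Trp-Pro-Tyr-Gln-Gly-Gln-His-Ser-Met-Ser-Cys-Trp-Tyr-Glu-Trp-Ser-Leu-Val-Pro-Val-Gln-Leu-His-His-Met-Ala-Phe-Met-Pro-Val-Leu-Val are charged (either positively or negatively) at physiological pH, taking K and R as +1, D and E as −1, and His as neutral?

Charged side chains at pH ~7.4: K, R (positive); D, E (negative).
Matching residues: Glu16.

1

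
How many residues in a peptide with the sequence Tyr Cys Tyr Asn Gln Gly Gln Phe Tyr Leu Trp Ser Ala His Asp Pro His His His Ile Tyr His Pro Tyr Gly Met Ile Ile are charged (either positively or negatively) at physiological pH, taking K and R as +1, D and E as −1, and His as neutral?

1

Charged side chains at pH ~7.4: K, R (positive); D, E (negative).
Matching residues: Asp15.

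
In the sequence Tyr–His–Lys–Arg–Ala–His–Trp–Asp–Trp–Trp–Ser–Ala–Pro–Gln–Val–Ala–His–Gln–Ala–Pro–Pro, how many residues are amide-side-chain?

Asparagine (N) and glutamine (Q) have uncharged amide side chains.
Matching residues: Gln14, Gln18.

2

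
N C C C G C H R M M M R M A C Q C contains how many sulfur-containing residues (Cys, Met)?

Matching residues: C2, C3, C4, C6, M9, M10, M11, M13, C15, C17.

10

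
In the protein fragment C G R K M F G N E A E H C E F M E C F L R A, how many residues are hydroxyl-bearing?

0

Serine (S), threonine (T), and tyrosine (Y) each carry a hydroxyl group on the side chain.
None of the 22 residues belong to this group.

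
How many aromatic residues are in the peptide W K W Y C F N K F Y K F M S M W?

The aromatic amino acids are Phe (F, benzyl), Trp (W, indole), and Tyr (Y, phenol).
Matching residues: W1, W3, Y4, F6, F9, Y10, F12, W16.

8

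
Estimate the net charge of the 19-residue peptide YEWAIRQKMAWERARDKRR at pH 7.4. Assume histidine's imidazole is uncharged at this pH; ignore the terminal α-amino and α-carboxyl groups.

The side chains ionized at physiological pH are Lys/Arg (+1) and Asp/Glu (−1); with His treated as neutral, nothing else contributes.
Positive (K, R): R6, K8, R13, R15, K17, R18, R19 → +7.
Negative (D, E): E2, E12, D16 → −3.
Net charge = (+7) + (−3) = +4.

+4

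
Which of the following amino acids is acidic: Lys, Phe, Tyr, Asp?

The acidic residues are Asp (D) and Glu (E), whose side chains end in a carboxylate group.
Of the listed options, only Asp belongs to this group.

Asp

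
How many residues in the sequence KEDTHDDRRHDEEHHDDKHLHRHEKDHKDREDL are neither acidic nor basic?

3

Acidic: D, E. Basic: K, R, H. All other residues are neither.
Matching residues: T4, L20, L33.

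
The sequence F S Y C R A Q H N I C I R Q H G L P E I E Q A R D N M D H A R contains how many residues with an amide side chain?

The amide-side-chain residues are Asn (N) and Gln (Q).
Matching residues: Q7, N9, Q14, Q22, N26.

5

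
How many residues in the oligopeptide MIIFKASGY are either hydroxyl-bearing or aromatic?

3

Hydroxyl-bearing: S, T, Y. Aromatic: F, W, Y.
Hydroxyl-bearing residues here: S7, Y9 (2).
Aromatic residues here: F4, Y9 (2).
Y is in both groups, so the 1 Y residue must not be double-counted.
Total = 2 + 2 − 1 = 3.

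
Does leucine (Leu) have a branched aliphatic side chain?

Yes

Valine (V), leucine (L), and isoleucine (I) are the branched-chain amino acids.
Leucine is in this group.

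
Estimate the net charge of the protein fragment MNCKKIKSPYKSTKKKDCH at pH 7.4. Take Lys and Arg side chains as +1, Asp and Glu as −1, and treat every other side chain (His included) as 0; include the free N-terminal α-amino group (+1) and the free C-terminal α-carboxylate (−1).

+6

Positive (K, R): K4, K5, K7, K11, K14, K15, K16 → +7.
Negative (D, E): D17 → −1.
The N-terminus (+1) and C-terminus (−1) cancel.
Net charge = (+7) + (−1) = +6.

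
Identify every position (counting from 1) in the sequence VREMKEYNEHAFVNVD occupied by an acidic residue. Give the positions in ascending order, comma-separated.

3, 6, 9, 16

Matching residues: E3, E6, E9, D16.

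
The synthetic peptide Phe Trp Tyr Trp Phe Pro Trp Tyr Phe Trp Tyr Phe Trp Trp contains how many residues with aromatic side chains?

The aromatic amino acids are Phe (F, benzyl), Trp (W, indole), and Tyr (Y, phenol).
Matching residues: Phe1, Trp2, Tyr3, Trp4, Phe5, Trp7, Tyr8, Phe9, Trp10, Tyr11, Phe12, Trp13, Trp14.

13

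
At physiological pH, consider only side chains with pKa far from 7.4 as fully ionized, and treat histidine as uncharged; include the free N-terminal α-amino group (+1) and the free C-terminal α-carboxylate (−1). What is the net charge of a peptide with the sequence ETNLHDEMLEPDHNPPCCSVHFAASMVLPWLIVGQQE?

-6

At pH ~7.4 the Lys and Arg side chains are protonated (+1), the Asp and Glu side chains are deprotonated (−1), and with His taken as neutral all other side chains carry no charge.
Positive (K, R): none → +0.
Negative (D, E): E1, D6, E7, E10, D12, E37 → −6.
The N-terminus (+1) and C-terminus (−1) cancel.
Net charge = (+0) + (−6) = −6.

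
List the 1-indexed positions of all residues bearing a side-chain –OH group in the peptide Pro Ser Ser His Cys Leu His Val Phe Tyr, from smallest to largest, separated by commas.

S, T, and Y are the three residues with a side-chain hydroxyl.
Matching residues: Ser2, Ser3, Tyr10.

2, 3, 10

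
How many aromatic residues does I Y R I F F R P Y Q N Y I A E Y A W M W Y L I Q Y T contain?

The aromatic amino acids are Phe (F, benzyl), Trp (W, indole), and Tyr (Y, phenol).
Matching residues: Y2, F5, F6, Y9, Y12, Y16, W18, W20, Y21, Y25.

10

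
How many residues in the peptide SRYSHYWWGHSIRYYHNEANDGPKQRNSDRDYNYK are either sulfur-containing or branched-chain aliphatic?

Sulfur-containing: C, M. Branched-chain aliphatic: I, L, V.
Sulfur-containing residues here: none (0).
Branched-chain aliphatic residues here: I12 (1).
The two groups share no amino acid, so total = 0 + 1 = 1.

1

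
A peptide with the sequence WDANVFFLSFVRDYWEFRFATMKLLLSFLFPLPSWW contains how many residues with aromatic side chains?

12

F, W, and Y each carry an aromatic ring on the side chain.
Matching residues: W1, F6, F7, F10, Y14, W15, F17, F19, F28, F30, W35, W36.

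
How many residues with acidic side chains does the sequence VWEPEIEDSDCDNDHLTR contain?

Only D (aspartate) and E (glutamate) carry a side-chain carboxylic acid.
Matching residues: E3, E5, E7, D8, D10, D12, D14.

7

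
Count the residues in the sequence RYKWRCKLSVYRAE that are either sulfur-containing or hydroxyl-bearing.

4

Sulfur-containing: C, M. Hydroxyl-bearing: S, T, Y.
Sulfur-containing residues here: C6 (1).
Hydroxyl-bearing residues here: Y2, S9, Y11 (3).
The two groups share no amino acid, so total = 1 + 3 = 4.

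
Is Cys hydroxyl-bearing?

S, T, and Y are the three residues with a side-chain hydroxyl.
Cysteine is not in this group.

No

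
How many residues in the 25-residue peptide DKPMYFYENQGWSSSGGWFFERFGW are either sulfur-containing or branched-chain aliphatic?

Sulfur-containing: C, M. Branched-chain aliphatic: I, L, V.
Sulfur-containing residues here: M4 (1).
Branched-chain aliphatic residues here: none (0).
The two groups share no amino acid, so total = 1 + 0 = 1.

1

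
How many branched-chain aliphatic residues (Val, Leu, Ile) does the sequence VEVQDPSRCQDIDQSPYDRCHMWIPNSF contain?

4

Matching residues: V1, V3, I12, I24.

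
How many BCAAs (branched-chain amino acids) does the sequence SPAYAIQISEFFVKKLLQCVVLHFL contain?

The BCAAs are Val, Leu, and Ile — aliphatic side chains with a branch point.
Matching residues: I6, I8, V13, L16, L17, V20, V21, L22, L25.

9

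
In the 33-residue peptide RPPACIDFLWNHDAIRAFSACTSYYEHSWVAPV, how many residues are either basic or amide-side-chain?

5

Basic: H, K, R. Amide-side-chain: N, Q.
Basic residues here: R1, H12, R16, H27 (4).
Amide-side-chain residues here: N11 (1).
The two groups share no amino acid, so total = 4 + 1 = 5.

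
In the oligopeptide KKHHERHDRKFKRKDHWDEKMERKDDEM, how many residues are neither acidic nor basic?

Acidic: D, E. Basic: K, R, H. All other residues are neither.
Matching residues: F11, W17, M21, M28.

4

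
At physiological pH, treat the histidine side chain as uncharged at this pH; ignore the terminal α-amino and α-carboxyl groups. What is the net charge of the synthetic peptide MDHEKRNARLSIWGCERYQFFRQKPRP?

+4

The side chains ionized at physiological pH are Lys/Arg (+1) and Asp/Glu (−1); with His treated as neutral, nothing else contributes.
Positive (K, R): K5, R6, R9, R17, R22, K24, R26 → +7.
Negative (D, E): D2, E4, E16 → −3.
Net charge = (+7) + (−3) = +4.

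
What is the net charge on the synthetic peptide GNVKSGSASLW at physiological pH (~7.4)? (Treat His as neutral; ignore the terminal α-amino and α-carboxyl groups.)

+1

The side chains ionized at physiological pH are Lys/Arg (+1) and Asp/Glu (−1); with His treated as neutral, nothing else contributes.
Positive (K, R): K4 → +1.
Negative (D, E): none → −0.
Net charge = (+1) + (−0) = +1.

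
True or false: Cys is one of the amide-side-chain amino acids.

False

Asparagine (N) and glutamine (Q) have uncharged amide side chains.
Cysteine is not in this group.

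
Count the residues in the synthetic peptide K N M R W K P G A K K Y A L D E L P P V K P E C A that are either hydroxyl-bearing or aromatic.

2

Hydroxyl-bearing: S, T, Y. Aromatic: F, W, Y.
Hydroxyl-bearing residues here: Y12 (1).
Aromatic residues here: W5, Y12 (2).
Y is in both groups, so the 1 Y residue must not be double-counted.
Total = 1 + 2 − 1 = 2.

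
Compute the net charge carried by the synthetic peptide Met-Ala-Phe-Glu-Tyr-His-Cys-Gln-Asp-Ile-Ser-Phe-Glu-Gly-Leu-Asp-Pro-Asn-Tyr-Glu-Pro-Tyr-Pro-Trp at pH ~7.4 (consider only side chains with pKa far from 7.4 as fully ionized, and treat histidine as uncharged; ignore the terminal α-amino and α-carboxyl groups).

-5

At pH ~7.4 the Lys and Arg side chains are protonated (+1), the Asp and Glu side chains are deprotonated (−1), and with His taken as neutral all other side chains carry no charge.
Positive (K, R): none → +0.
Negative (D, E): Glu4, Asp9, Glu13, Asp16, Glu20 → −5.
Net charge = (+0) + (−5) = −5.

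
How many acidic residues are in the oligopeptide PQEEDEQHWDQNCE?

Aspartate (D) and glutamate (E) have carboxylic-acid side chains and are the acidic amino acids.
Matching residues: E3, E4, D5, E6, D10, E14.

6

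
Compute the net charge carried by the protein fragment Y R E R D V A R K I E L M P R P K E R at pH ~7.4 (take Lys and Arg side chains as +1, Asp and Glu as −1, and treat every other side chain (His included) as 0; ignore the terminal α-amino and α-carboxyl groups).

+3

Positive (K, R): R2, R4, R8, K9, R15, K17, R19 → +7.
Negative (D, E): E3, D5, E11, E18 → −4.
Net charge = (+7) + (−4) = +3.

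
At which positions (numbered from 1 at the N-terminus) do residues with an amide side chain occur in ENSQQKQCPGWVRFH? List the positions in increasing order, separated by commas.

2, 4, 5, 7

The amide-side-chain residues are Asn (N) and Gln (Q).
Matching residues: N2, Q4, Q5, Q7.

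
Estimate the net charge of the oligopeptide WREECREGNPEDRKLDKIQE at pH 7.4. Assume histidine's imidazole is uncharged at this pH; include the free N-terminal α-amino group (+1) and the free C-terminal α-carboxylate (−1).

Near pH 7.4, K and R contribute +1 each, D and E contribute −1 each, and every other side chain (His included, as stated) is uncharged.
Positive (K, R): R2, R6, R13, K14, K17 → +5.
Negative (D, E): E3, E4, E7, E11, D12, D16, E20 → −7.
The N-terminus (+1) and C-terminus (−1) cancel.
Net charge = (+5) + (−7) = −2.

-2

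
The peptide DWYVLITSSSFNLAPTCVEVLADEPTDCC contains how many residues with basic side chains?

The basic amino acids are Lys (K), Arg (R), and His (H).
None of the 29 residues belong to this group.

0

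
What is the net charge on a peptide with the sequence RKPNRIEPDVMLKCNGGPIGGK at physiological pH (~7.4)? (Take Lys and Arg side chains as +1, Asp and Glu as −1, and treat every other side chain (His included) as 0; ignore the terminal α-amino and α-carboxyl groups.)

Positive (K, R): R1, K2, R5, K13, K22 → +5.
Negative (D, E): E7, D9 → −2.
Net charge = (+5) + (−2) = +3.

+3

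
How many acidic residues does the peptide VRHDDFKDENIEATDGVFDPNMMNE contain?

Only D (aspartate) and E (glutamate) carry a side-chain carboxylic acid.
Matching residues: D4, D5, D8, E9, E12, D15, D19, E25.

8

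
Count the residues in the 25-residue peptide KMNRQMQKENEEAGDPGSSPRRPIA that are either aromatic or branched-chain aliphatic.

Aromatic: F, W, Y. Branched-chain aliphatic: I, L, V.
Aromatic residues here: none (0).
Branched-chain aliphatic residues here: I24 (1).
The two groups share no amino acid, so total = 0 + 1 = 1.

1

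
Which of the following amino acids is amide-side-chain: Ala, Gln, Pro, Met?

Gln

Asparagine (N) and glutamine (Q) have uncharged amide side chains.
Of the listed options, only Gln belongs to this group.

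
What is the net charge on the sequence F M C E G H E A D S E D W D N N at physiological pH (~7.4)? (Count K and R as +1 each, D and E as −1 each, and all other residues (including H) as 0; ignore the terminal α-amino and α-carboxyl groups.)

-6

Positive (K, R): none → +0.
Negative (D, E): E4, E7, D9, E11, D12, D14 → −6.
Net charge = (+0) + (−6) = −6.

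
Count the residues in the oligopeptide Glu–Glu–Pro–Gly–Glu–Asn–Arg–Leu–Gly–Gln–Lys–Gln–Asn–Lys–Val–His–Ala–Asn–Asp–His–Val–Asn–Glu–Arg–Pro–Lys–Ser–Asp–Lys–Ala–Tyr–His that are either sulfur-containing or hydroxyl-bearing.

2

Sulfur-containing: C, M. Hydroxyl-bearing: S, T, Y.
Sulfur-containing residues here: none (0).
Hydroxyl-bearing residues here: Ser27, Tyr31 (2).
The two groups share no amino acid, so total = 0 + 2 = 2.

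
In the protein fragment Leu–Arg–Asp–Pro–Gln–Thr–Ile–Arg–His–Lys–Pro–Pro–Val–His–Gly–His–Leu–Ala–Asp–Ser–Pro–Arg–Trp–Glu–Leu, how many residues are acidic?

The acidic residues are Asp (D) and Glu (E), whose side chains end in a carboxylate group.
Matching residues: Asp3, Asp19, Glu24.

3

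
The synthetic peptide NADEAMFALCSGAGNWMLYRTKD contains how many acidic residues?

Aspartate (D) and glutamate (E) have carboxylic-acid side chains and are the acidic amino acids.
Matching residues: D3, E4, D23.

3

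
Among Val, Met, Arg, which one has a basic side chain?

Arg

K, R, and H are the three residues with basic side chains (ε-amine, guanidinium, and imidazole respectively).
Of the listed options, only Arg belongs to this group.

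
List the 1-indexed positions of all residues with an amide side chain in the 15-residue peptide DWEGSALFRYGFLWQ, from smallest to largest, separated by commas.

Asparagine (N) and glutamine (Q) have uncharged amide side chains.
Matching residues: Q15.

15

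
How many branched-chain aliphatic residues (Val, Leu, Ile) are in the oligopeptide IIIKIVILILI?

Matching residues: I1, I2, I3, I5, V6, I7, L8, I9, L10, I11.

10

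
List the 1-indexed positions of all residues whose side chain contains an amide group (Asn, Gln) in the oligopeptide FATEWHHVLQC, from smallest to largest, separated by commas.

Matching residues: Q10.

10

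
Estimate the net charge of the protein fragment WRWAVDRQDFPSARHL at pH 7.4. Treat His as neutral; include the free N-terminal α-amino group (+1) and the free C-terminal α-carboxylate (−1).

At pH ~7.4 the Lys and Arg side chains are protonated (+1), the Asp and Glu side chains are deprotonated (−1), and with His taken as neutral all other side chains carry no charge.
Positive (K, R): R2, R7, R14 → +3.
Negative (D, E): D6, D9 → −2.
The N-terminus (+1) and C-terminus (−1) cancel.
Net charge = (+3) + (−2) = +1.

+1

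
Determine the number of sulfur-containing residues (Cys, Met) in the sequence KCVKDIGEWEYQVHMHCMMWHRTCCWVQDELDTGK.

7

Matching residues: C2, M15, C17, M18, M19, C24, C25.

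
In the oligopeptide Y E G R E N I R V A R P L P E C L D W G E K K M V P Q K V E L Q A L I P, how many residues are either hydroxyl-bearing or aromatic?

Hydroxyl-bearing: S, T, Y. Aromatic: F, W, Y.
Hydroxyl-bearing residues here: Y1 (1).
Aromatic residues here: Y1, W19 (2).
Y is in both groups, so the 1 Y residue must not be double-counted.
Total = 1 + 2 − 1 = 2.

2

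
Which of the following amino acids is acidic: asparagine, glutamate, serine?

The acidic residues are Asp (D) and Glu (E), whose side chains end in a carboxylate group.
Of the listed options, only glutamate belongs to this group.

glutamate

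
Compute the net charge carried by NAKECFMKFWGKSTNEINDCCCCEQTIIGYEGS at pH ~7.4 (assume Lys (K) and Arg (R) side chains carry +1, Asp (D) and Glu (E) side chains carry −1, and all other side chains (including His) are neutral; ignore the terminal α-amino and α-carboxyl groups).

-2

Positive (K, R): K3, K8, K12 → +3.
Negative (D, E): E4, E16, D19, E24, E31 → −5.
Net charge = (+3) + (−5) = −2.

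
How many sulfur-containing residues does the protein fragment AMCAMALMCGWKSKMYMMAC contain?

9

Only Cys (C) and Met (M) have a sulfur atom in the side chain.
Matching residues: M2, C3, M5, M8, C9, M15, M17, M18, C20.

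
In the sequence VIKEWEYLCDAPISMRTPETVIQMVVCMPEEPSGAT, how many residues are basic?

2

The basic amino acids are Lys (K), Arg (R), and His (H).
Matching residues: K3, R16.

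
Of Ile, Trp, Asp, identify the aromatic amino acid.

Trp

The aromatic amino acids are Phe (F, benzyl), Trp (W, indole), and Tyr (Y, phenol).
Of the listed options, only Trp belongs to this group.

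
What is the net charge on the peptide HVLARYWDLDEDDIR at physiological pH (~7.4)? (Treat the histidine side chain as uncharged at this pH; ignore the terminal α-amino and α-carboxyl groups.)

-3

Near pH 7.4, K and R contribute +1 each, D and E contribute −1 each, and every other side chain (His included, as stated) is uncharged.
Positive (K, R): R5, R15 → +2.
Negative (D, E): D8, D10, E11, D12, D13 → −5.
Net charge = (+2) + (−5) = −3.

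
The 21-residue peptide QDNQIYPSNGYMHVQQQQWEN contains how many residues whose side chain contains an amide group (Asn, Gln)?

Matching residues: Q1, N3, Q4, N9, Q15, Q16, Q17, Q18, N21.

9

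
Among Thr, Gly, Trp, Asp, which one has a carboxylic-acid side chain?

Aspartate (D) and glutamate (E) have carboxylic-acid side chains and are the acidic amino acids.
Of the listed options, only Asp belongs to this group.

Asp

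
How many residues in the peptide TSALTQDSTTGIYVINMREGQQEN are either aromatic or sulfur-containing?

Aromatic: F, W, Y. Sulfur-containing: C, M.
Aromatic residues here: Y13 (1).
Sulfur-containing residues here: M17 (1).
The two groups share no amino acid, so total = 1 + 1 = 2.

2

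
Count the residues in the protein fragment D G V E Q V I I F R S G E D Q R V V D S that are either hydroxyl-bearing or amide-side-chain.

Hydroxyl-bearing: S, T, Y. Amide-side-chain: N, Q.
Hydroxyl-bearing residues here: S11, S20 (2).
Amide-side-chain residues here: Q5, Q15 (2).
The two groups share no amino acid, so total = 2 + 2 = 4.

4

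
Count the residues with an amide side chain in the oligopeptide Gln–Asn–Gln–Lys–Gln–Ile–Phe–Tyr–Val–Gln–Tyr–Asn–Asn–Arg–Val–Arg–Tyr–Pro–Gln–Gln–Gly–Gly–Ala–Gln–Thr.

Only N (asparagine) and Q (glutamine) carry a side-chain carboxamide.
Matching residues: Gln1, Asn2, Gln3, Gln5, Gln10, Asn12, Asn13, Gln19, Gln20, Gln24.

10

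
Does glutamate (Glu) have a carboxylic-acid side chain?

Aspartate (D) and glutamate (E) have carboxylic-acid side chains and are the acidic amino acids.
Glutamate is in this group.

Yes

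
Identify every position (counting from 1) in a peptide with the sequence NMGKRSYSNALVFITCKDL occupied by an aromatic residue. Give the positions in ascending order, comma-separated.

7, 13

Phenylalanine (F), tryptophan (W), and tyrosine (Y) have aromatic ring side chains.
Matching residues: Y7, F13.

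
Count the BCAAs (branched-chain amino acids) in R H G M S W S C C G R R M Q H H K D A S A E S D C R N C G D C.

0

The BCAAs are Val, Leu, and Ile — aliphatic side chains with a branch point.
None of the 31 residues belong to this group.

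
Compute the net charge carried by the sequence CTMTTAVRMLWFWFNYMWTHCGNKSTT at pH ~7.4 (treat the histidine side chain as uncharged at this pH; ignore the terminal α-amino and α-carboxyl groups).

At pH ~7.4 the Lys and Arg side chains are protonated (+1), the Asp and Glu side chains are deprotonated (−1), and with His taken as neutral all other side chains carry no charge.
Positive (K, R): R8, K24 → +2.
Negative (D, E): none → −0.
Net charge = (+2) + (−0) = +2.

+2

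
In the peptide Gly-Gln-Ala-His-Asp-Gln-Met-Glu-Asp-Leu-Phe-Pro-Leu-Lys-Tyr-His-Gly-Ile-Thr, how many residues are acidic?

The acidic residues are Asp (D) and Glu (E), whose side chains end in a carboxylate group.
Matching residues: Asp5, Glu8, Asp9.

3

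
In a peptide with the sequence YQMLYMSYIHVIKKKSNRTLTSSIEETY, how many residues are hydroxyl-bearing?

Serine (S), threonine (T), and tyrosine (Y) each carry a hydroxyl group on the side chain.
Matching residues: Y1, Y5, S7, Y8, S16, T19, T21, S22, S23, T27, Y28.

11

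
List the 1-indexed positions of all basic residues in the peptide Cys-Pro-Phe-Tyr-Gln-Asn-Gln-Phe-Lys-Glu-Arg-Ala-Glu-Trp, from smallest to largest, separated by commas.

9, 11

The basic amino acids are Lys (K), Arg (R), and His (H).
Matching residues: Lys9, Arg11.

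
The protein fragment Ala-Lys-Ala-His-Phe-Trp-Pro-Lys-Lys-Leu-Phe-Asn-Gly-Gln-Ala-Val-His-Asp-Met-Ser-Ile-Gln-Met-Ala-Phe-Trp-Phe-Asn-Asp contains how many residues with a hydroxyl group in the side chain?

The –OH-bearing residues are Ser, Thr (aliphatic alcohols), and Tyr (phenol).
Matching residues: Ser20.

1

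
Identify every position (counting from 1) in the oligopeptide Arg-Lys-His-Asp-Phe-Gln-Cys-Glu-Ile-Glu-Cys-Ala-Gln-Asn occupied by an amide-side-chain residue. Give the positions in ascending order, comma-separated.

6, 13, 14

Matching residues: Gln6, Gln13, Asn14.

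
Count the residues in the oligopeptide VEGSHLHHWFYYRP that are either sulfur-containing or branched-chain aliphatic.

2

Sulfur-containing: C, M. Branched-chain aliphatic: I, L, V.
Sulfur-containing residues here: none (0).
Branched-chain aliphatic residues here: V1, L6 (2).
The two groups share no amino acid, so total = 0 + 2 = 2.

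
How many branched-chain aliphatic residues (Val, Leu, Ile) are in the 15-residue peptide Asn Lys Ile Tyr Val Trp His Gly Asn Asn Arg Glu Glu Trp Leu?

3

Matching residues: Ile3, Val5, Leu15.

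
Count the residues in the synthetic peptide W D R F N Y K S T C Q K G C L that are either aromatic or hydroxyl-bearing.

Aromatic: F, W, Y. Hydroxyl-bearing: S, T, Y.
Aromatic residues here: W1, F4, Y6 (3).
Hydroxyl-bearing residues here: Y6, S8, T9 (3).
Y is in both groups, so the 1 Y residue must not be double-counted.
Total = 3 + 3 − 1 = 5.

5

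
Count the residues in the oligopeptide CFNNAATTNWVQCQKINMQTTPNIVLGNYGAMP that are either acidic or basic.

Acidic: D, E. Basic: H, K, R.
Acidic residues here: none (0).
Basic residues here: K15 (1).
The two groups share no amino acid, so total = 0 + 1 = 1.

1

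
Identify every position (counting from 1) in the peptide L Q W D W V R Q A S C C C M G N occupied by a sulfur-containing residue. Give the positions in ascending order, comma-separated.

Cysteine (C, thiol) and methionine (M, thioether) are the two sulfur-containing amino acids.
Matching residues: C11, C12, C13, M14.

11, 12, 13, 14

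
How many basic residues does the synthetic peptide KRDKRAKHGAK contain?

K, R, and H are the three residues with basic side chains (ε-amine, guanidinium, and imidazole respectively).
Matching residues: K1, R2, K4, R5, K7, H8, K11.

7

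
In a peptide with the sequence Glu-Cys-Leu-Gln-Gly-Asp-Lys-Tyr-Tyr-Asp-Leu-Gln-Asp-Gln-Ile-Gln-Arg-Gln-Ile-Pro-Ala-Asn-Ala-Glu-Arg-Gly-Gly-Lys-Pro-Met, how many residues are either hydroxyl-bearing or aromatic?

2

Hydroxyl-bearing: S, T, Y. Aromatic: F, W, Y.
Hydroxyl-bearing residues here: Tyr8, Tyr9 (2).
Aromatic residues here: Tyr8, Tyr9 (2).
Y is in both groups, so the 2 Y residues must not be double-counted.
Total = 2 + 2 − 2 = 2.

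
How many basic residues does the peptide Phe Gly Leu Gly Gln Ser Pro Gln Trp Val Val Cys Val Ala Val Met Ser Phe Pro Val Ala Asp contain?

Lysine (K), arginine (R), and histidine (H) have basic, nitrogen-containing side chains.
None of the 22 residues belong to this group.

0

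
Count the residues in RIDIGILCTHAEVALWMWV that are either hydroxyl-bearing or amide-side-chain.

Hydroxyl-bearing: S, T, Y. Amide-side-chain: N, Q.
Hydroxyl-bearing residues here: T9 (1).
Amide-side-chain residues here: none (0).
The two groups share no amino acid, so total = 1 + 0 = 1.

1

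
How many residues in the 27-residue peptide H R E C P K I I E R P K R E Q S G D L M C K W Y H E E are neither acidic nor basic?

Acidic: D, E. Basic: K, R, H. All other residues are neither.
Matching residues: C4, P5, I7, I8, P11, Q15, S16, G17, L19, M20, C21, W23, Y24.

13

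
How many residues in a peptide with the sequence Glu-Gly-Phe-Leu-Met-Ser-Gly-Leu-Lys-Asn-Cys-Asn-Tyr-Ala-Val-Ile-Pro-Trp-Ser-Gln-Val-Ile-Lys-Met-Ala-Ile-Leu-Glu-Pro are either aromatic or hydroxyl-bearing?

Aromatic: F, W, Y. Hydroxyl-bearing: S, T, Y.
Aromatic residues here: Phe3, Tyr13, Trp18 (3).
Hydroxyl-bearing residues here: Ser6, Tyr13, Ser19 (3).
Y is in both groups, so the 1 Y residue must not be double-counted.
Total = 3 + 3 − 1 = 5.

5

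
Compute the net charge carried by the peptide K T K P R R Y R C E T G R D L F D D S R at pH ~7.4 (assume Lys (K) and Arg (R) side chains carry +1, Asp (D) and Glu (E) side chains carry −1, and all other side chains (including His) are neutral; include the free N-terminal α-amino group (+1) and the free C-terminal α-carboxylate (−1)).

+3

Positive (K, R): K1, K3, R5, R6, R8, R13, R20 → +7.
Negative (D, E): E10, D14, D17, D18 → −4.
The N-terminus (+1) and C-terminus (−1) cancel.
Net charge = (+7) + (−4) = +3.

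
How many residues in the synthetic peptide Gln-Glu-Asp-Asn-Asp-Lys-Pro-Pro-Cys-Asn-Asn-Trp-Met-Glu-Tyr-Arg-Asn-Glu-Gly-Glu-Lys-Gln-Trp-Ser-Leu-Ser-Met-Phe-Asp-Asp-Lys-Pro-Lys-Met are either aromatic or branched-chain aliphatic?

Aromatic: F, W, Y. Branched-chain aliphatic: I, L, V.
Aromatic residues here: Trp12, Tyr15, Trp23, Phe28 (4).
Branched-chain aliphatic residues here: Leu25 (1).
The two groups share no amino acid, so total = 4 + 1 = 5.

5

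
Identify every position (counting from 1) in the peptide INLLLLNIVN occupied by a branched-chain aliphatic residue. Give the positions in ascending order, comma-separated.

1, 3, 4, 5, 6, 8, 9

The BCAAs are Val, Leu, and Ile — aliphatic side chains with a branch point.
Matching residues: I1, L3, L4, L5, L6, I8, V9.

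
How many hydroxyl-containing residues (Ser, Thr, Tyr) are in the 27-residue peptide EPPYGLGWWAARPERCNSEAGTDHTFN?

4

Matching residues: Y4, S18, T22, T25.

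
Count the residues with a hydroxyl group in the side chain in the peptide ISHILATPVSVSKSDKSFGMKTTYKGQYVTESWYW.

13

S, T, and Y are the three residues with a side-chain hydroxyl.
Matching residues: S2, T7, S10, S12, S14, S17, T22, T23, Y24, Y28, T30, S32, Y34.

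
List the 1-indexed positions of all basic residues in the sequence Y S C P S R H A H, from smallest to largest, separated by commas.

6, 7, 9

K, R, and H are the three residues with basic side chains (ε-amine, guanidinium, and imidazole respectively).
Matching residues: R6, H7, H9.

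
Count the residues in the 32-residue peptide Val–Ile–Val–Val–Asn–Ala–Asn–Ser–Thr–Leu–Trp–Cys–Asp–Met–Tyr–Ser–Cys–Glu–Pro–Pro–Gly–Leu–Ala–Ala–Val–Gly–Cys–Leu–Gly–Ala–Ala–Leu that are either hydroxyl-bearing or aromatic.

5

Hydroxyl-bearing: S, T, Y. Aromatic: F, W, Y.
Hydroxyl-bearing residues here: Ser8, Thr9, Tyr15, Ser16 (4).
Aromatic residues here: Trp11, Tyr15 (2).
Y is in both groups, so the 1 Y residue must not be double-counted.
Total = 4 + 2 − 1 = 5.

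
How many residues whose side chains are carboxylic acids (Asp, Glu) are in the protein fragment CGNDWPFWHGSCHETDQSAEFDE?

6

Matching residues: D4, E14, D16, E20, D22, E23.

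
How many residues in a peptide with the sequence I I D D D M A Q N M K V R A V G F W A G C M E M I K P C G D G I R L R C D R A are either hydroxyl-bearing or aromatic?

2

Hydroxyl-bearing: S, T, Y. Aromatic: F, W, Y.
Hydroxyl-bearing residues here: none (0).
Aromatic residues here: F17, W18 (2).
(Y belongs to both groups, but none appear in this sequence.) Total = 0 + 2 = 2.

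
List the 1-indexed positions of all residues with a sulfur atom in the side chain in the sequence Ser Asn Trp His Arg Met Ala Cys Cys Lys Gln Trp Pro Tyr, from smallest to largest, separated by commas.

Cysteine (C, thiol) and methionine (M, thioether) are the two sulfur-containing amino acids.
Matching residues: Met6, Cys8, Cys9.

6, 8, 9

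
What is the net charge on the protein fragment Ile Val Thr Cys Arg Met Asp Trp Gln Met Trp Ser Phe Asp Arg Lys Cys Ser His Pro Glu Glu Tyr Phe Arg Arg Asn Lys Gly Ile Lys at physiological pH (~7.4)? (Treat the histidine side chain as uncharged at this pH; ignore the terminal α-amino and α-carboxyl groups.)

The side chains ionized at physiological pH are Lys/Arg (+1) and Asp/Glu (−1); with His treated as neutral, nothing else contributes.
Positive (K, R): Arg5, Arg15, Lys16, Arg25, Arg26, Lys28, Lys31 → +7.
Negative (D, E): Asp7, Asp14, Glu21, Glu22 → −4.
Net charge = (+7) + (−4) = +3.

+3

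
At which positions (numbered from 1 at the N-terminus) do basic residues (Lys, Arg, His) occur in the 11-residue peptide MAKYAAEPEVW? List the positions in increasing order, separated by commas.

Matching residues: K3.

3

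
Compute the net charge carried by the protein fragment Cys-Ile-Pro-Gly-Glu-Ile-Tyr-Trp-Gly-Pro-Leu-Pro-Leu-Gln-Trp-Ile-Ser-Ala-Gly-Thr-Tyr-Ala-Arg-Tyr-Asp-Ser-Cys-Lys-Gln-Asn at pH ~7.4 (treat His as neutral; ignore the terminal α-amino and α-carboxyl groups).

Near pH 7.4, K and R contribute +1 each, D and E contribute −1 each, and every other side chain (His included, as stated) is uncharged.
Positive (K, R): Arg23, Lys28 → +2.
Negative (D, E): Glu5, Asp25 → −2.
Net charge = (+2) + (−2) = 0.

0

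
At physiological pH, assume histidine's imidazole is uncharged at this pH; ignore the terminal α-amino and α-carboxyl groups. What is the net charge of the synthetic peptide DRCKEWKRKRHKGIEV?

Near pH 7.4, K and R contribute +1 each, D and E contribute −1 each, and every other side chain (His included, as stated) is uncharged.
Positive (K, R): R2, K4, K7, R8, K9, R10, K12 → +7.
Negative (D, E): D1, E5, E15 → −3.
Net charge = (+7) + (−3) = +4.

+4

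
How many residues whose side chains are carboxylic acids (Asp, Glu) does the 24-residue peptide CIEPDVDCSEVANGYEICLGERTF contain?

6

Matching residues: E3, D5, D7, E10, E16, E21.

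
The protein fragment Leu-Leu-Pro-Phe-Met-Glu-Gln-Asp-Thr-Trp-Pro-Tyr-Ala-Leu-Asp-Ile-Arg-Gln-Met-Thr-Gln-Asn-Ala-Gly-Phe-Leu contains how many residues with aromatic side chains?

4

The aromatic amino acids are Phe (F, benzyl), Trp (W, indole), and Tyr (Y, phenol).
Matching residues: Phe4, Trp10, Tyr12, Phe25.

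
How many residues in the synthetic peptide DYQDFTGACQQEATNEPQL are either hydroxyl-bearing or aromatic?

4

Hydroxyl-bearing: S, T, Y. Aromatic: F, W, Y.
Hydroxyl-bearing residues here: Y2, T6, T14 (3).
Aromatic residues here: Y2, F5 (2).
Y is in both groups, so the 1 Y residue must not be double-counted.
Total = 3 + 2 − 1 = 4.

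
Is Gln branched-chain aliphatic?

Valine (V), leucine (L), and isoleucine (I) are the branched-chain amino acids.
Glutamine is not in this group.

No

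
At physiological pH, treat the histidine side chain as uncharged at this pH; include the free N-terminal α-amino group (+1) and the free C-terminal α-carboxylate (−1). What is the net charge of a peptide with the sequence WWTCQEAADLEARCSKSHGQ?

-1

Near pH 7.4, K and R contribute +1 each, D and E contribute −1 each, and every other side chain (His included, as stated) is uncharged.
Positive (K, R): R13, K16 → +2.
Negative (D, E): E6, D9, E11 → −3.
The N-terminus (+1) and C-terminus (−1) cancel.
Net charge = (+2) + (−3) = −1.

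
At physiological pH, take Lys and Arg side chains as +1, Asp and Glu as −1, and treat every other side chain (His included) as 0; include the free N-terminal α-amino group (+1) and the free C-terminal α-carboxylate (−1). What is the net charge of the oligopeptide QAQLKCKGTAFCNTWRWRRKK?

+7

Positive (K, R): K5, K7, R16, R18, R19, K20, K21 → +7.
Negative (D, E): none → −0.
The N-terminus (+1) and C-terminus (−1) cancel.
Net charge = (+7) + (−0) = +7.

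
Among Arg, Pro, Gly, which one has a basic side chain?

Arg

K, R, and H are the three residues with basic side chains (ε-amine, guanidinium, and imidazole respectively).
Of the listed options, only Arg belongs to this group.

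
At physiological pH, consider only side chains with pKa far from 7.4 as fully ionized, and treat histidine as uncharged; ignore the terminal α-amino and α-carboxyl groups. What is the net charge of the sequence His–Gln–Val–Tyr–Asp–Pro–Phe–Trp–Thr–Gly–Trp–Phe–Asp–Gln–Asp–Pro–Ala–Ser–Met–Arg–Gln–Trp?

-2

At pH ~7.4 the Lys and Arg side chains are protonated (+1), the Asp and Glu side chains are deprotonated (−1), and with His taken as neutral all other side chains carry no charge.
Positive (K, R): Arg20 → +1.
Negative (D, E): Asp5, Asp13, Asp15 → −3.
Net charge = (+1) + (−3) = −2.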